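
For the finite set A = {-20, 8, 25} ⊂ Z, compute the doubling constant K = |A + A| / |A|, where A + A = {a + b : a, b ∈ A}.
K = |A + A| / |A| = 6/3 = 2

Enumerate A + A = {a + b : a, b ∈ A}. With |A| = 3, there are |A|^2 = 9 ordered sum pairs; collecting distinct values, A + A = {-40, -12, 5, 16, 33, 50}, so |A + A| = 6. Thus K = 6/3 = 2. For comparison, the minimum possible |A + A| over all 3-element sets is 2·3 − 1 = 5 (so min K = 5/3), attained only by arithmetic progressions.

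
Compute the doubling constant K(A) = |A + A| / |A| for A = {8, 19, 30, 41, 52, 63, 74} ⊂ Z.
K = |A + A| / |A| = 13/7

Enumerate A + A = {a + b : a, b ∈ A}. With |A| = 7, there are |A|^2 = 49 ordered sum pairs; collecting distinct values, A + A = {16, 27, 38, 49, 60, 71, 82, 93, 104, 115, 126, 137, 148}, so |A + A| = 13. Thus K = 13/7. Here |A + A| = 2|A| − 1 = 13, the minimum possible — so K = 13/7 is minimal, which holds iff A is an arithmetic progression.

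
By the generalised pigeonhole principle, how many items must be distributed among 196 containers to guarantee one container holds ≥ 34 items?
n = (34 − 1)·196 + 1 = 6469

By the generalised pigeonhole principle, to guarantee some box contains ≥ r objects we need more than (r − 1) · k objects total. Threshold: n = (r − 1) · k + 1. With r = 34 and k = 196: n = 33 · 196 + 1 = 6468 + 1 = 6469. For n = 6468 = 33 · 196, we can put exactly 33 objects in every box, avoiding 34 in any single one — so 6469 is tight.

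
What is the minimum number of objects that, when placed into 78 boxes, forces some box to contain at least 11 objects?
n = (11 − 1)·78 + 1 = 781

By the generalised pigeonhole principle, to guarantee some box contains ≥ r objects we need more than (r − 1) · k objects total. Threshold: n = (r − 1) · k + 1. With r = 11 and k = 78: n = 10 · 78 + 1 = 780 + 1 = 781. For n = 780 = 10 · 78, we can put exactly 10 objects in every box, avoiding 11 in any single one — so 781 is tight.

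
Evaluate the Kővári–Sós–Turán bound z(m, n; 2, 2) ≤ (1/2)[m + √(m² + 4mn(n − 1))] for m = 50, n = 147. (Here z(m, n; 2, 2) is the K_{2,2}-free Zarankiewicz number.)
z(50, 147; 2, 2) ≤ (1/2)[50 + √(50² + 4·50·147·146)] = (1/2)[50 + √4294900] = 1061.207

Kővári–Sós–Turán: let r_1, ..., r_50 be the row sums and z = Σ r_i the total number of 1s. Each pair of columns can share at most one row with both entries 1 (else a 2×2 all-ones block appears), so Σ_i C(r_i, 2) ≤ C(147, 2) = 10731. By convexity Σ_i C(r_i, 2) ≥ 50·C(z/50, 2) = z(z − 50)/(2·50), giving z² − 50z − 50·147·146 ≤ 0 and hence z ≤ (1/2)[50 + √(2500 + 4·1073100)] = (1/2)[50 + √4294900] ≈ (1/2)(50 + 2072.4141) = 1061.207.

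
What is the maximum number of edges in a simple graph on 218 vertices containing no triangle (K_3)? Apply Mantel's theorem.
ex(218, K_3) = ⌊218^2/4⌋ = 11881

Mantel (1907): a triangle-free graph on n vertices has at most ⌊n^2/4⌋ edges, with equality for the complete bipartite graph K_{⌊n/2⌋, ⌈n/2⌉}. For n = 218: ⌊218^2/4⌋ = ⌊47524/4⌋ = 11881. The extremal graph is K_{109, 109}, which has 109·109 = 11881 edges.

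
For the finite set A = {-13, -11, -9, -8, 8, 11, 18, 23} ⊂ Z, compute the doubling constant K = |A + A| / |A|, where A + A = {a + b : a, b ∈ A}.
K = |A + A| / |A| = 33/8

Enumerate A + A = {a + b : a, b ∈ A}. With |A| = 8, there are |A|^2 = 64 ordered sum pairs; collecting distinct values, A + A = {-26, -24, -22, -21, -20, -19, -18, -17, -16, -5, -3, -2, -1, 0, 2, 3, 5, 7, 9, 10, 12, 14, 15, 16, 19, 22, 26, 29, 31, 34, 36, 41, 46}, so |A + A| = 33. Thus K = 33/8. For comparison, the minimum possible |A + A| over all 8-element sets is 2·8 − 1 = 15 (so min K = 15/8), attained only by arithmetic progressions.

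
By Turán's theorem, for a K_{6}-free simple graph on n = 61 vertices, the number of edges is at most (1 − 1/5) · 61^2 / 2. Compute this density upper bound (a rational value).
Turán density bound = (4/5) · 61^2/2 = 7442/5 ≈ 1488.4

Turán's theorem: ex(n, K_{r+1}) is achieved by the complete r-partite Turán graph T(n, r) with parts as balanced as possible, and is at most (1 − 1/r) · n^2/2. For r = 5, n = 61: the density bound is (4/5) · 3721/2 = 7442/5 ≈ 1488.4. The integer-valued extremum is e(T(61, 5)) = 1488, which is strictly less than the density bound 7442/5 since 5 ∤ 61 (the parts of T(61, 5) cannot all be equal).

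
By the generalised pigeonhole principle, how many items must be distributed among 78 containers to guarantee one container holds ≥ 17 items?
n = (17 − 1)·78 + 1 = 1249

By the generalised pigeonhole principle, to guarantee some box contains ≥ r objects we need more than (r − 1) · k objects total. Threshold: n = (r − 1) · k + 1. With r = 17 and k = 78: n = 16 · 78 + 1 = 1248 + 1 = 1249. For n = 1248 = 16 · 78, we can put exactly 16 objects in every box, avoiding 17 in any single one — so 1249 is tight.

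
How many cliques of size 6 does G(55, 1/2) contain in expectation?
E[# K_6] = C(55, 6) · (1/2)^C(6, 2) = 28989675 / 2^15 ≈ 884.694672

For each 6-subset S of vertices (there are C(55, 6) = 28989675 such S), let X_S = 1 if S induces a K_6 (all C(6, 2) = 15 edges present). Then P(X_S = 1) = (1/2)^15 = 1/32768. By linearity of expectation, E[# K_6] = C(55, 6) · (1/2)^15 = 28989675 / 32768 ≈ 884.694672.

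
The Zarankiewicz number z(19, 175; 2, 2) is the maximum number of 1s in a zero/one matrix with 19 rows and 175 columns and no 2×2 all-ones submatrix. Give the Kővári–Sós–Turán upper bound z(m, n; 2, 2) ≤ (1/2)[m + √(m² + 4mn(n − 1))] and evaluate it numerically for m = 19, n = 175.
z(19, 175; 2, 2) ≤ (1/2)[19 + √(19² + 4·19·175·174)] = (1/2)[19 + √2314561] = 770.1841

Kővári–Sós–Turán: let r_1, ..., r_19 be the row sums and z = Σ r_i the total number of 1s. Each pair of columns can share at most one row with both entries 1 (else a 2×2 all-ones block appears), so Σ_i C(r_i, 2) ≤ C(175, 2) = 15225. By convexity Σ_i C(r_i, 2) ≥ 19·C(z/19, 2) = z(z − 19)/(2·19), giving z² − 19z − 19·175·174 ≤ 0 and hence z ≤ (1/2)[19 + √(361 + 4·578550)] = (1/2)[19 + √2314561] ≈ (1/2)(19 + 1521.3681) = 770.1841.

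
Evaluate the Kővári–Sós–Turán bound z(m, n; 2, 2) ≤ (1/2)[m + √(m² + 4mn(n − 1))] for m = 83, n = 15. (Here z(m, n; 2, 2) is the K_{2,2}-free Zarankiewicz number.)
z(83, 15; 2, 2) ≤ (1/2)[83 + √(83² + 4·83·15·14)] = (1/2)[83 + √76609] = 179.8917

Kővári–Sós–Turán: let r_1, ..., r_83 be the row sums and z = Σ r_i the total number of 1s. Each pair of columns can share at most one row with both entries 1 (else a 2×2 all-ones block appears), so Σ_i C(r_i, 2) ≤ C(15, 2) = 105. By convexity Σ_i C(r_i, 2) ≥ 83·C(z/83, 2) = z(z − 83)/(2·83), giving z² − 83z − 83·15·14 ≤ 0 and hence z ≤ (1/2)[83 + √(6889 + 4·17430)] = (1/2)[83 + √76609] ≈ (1/2)(83 + 276.7833) = 179.8917.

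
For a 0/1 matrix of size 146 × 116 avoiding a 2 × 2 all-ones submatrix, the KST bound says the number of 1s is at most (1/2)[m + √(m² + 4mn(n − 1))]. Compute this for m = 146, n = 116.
z(146, 116; 2, 2) ≤ (1/2)[146 + √(146² + 4·146·116·115)] = (1/2)[146 + √7811876] = 1470.4867

Kővári–Sós–Turán: let r_1, ..., r_146 be the row sums and z = Σ r_i the total number of 1s. Each pair of columns can share at most one row with both entries 1 (else a 2×2 all-ones block appears), so Σ_i C(r_i, 2) ≤ C(116, 2) = 6670. By convexity Σ_i C(r_i, 2) ≥ 146·C(z/146, 2) = z(z − 146)/(2·146), giving z² − 146z − 146·116·115 ≤ 0 and hence z ≤ (1/2)[146 + √(21316 + 4·1947640)] = (1/2)[146 + √7811876] ≈ (1/2)(146 + 2794.9733) = 1470.4867.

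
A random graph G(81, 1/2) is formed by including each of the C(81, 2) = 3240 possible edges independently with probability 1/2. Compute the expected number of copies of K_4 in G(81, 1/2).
E[# K_4] = C(81, 4) · (1/2)^C(4, 2) = 1663740 / 2^6 = 415935/16 = 25995.9375

For each 4-subset S of vertices (there are C(81, 4) = 1663740 such S), let X_S = 1 if S induces a K_4 (all C(4, 2) = 6 edges present). Then P(X_S = 1) = (1/2)^6 = 1/64. By linearity of expectation, E[# K_4] = C(81, 4) · (1/2)^6 = 1663740 / 64 = 415935/16 = 25995.9375.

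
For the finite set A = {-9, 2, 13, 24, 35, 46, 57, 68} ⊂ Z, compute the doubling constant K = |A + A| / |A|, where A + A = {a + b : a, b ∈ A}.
K = |A + A| / |A| = 15/8

Enumerate A + A = {a + b : a, b ∈ A}. With |A| = 8, there are |A|^2 = 64 ordered sum pairs; collecting distinct values, A + A = {-18, -7, 4, 15, 26, 37, 48, 59, 70, 81, 92, 103, 114, 125, 136}, so |A + A| = 15. Thus K = 15/8. Here |A + A| = 2|A| − 1 = 15, the minimum possible — so K = 15/8 is minimal, which holds iff A is an arithmetic progression.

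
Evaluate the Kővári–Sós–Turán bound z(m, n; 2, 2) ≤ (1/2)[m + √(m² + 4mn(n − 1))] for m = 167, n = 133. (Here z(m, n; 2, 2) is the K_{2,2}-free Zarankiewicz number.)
z(167, 133; 2, 2) ≤ (1/2)[167 + √(167² + 4·167·133·132)] = (1/2)[167 + √11755297] = 1797.7999

Kővári–Sós–Turán: let r_1, ..., r_167 be the row sums and z = Σ r_i the total number of 1s. Each pair of columns can share at most one row with both entries 1 (else a 2×2 all-ones block appears), so Σ_i C(r_i, 2) ≤ C(133, 2) = 8778. By convexity Σ_i C(r_i, 2) ≥ 167·C(z/167, 2) = z(z − 167)/(2·167), giving z² − 167z − 167·133·132 ≤ 0 and hence z ≤ (1/2)[167 + √(27889 + 4·2931852)] = (1/2)[167 + √11755297] ≈ (1/2)(167 + 3428.5999) = 1797.7999.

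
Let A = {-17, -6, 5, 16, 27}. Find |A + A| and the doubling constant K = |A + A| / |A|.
K = |A + A| / |A| = 9/5

Enumerate A + A = {a + b : a, b ∈ A}. With |A| = 5, there are |A|^2 = 25 ordered sum pairs; collecting distinct values, A + A = {-34, -23, -12, -1, 10, 21, 32, 43, 54}, so |A + A| = 9. Thus K = 9/5. Here |A + A| = 2|A| − 1 = 9, the minimum possible — so K = 9/5 is minimal, which holds iff A is an arithmetic progression.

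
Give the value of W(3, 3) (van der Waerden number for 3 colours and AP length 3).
W(3, 3) = 27

This is a classical value, W(3, 3) = 27, established by combining an explicit 3-colouring of {1, ..., 26} with no monochromatic 3-AP (giving the lower bound W(3, 3) > 26) and a finite case analysis / exhaustive computer search showing every 3-colouring of {1, ..., 27} has such an AP.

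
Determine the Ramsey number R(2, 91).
R(2, 91) = 91

R(2, k) = k for all k ≥ 2: in a 2-colouring of K_k, either some edge is red (a red K_2) or all edges are blue (a blue K_k). And K_{90} coloured all-blue has no blue K_91, so R(2, 91) > 90. Hence R(2, 91) = 91.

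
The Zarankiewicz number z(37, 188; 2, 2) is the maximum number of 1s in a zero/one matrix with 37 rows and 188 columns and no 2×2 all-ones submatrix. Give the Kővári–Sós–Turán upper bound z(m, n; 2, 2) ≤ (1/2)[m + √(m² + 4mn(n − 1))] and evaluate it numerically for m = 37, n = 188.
z(37, 188; 2, 2) ≤ (1/2)[37 + √(37² + 4·37·188·187)] = (1/2)[37 + √5204457] = 1159.164

Kővári–Sós–Turán: let r_1, ..., r_37 be the row sums and z = Σ r_i the total number of 1s. Each pair of columns can share at most one row with both entries 1 (else a 2×2 all-ones block appears), so Σ_i C(r_i, 2) ≤ C(188, 2) = 17578. By convexity Σ_i C(r_i, 2) ≥ 37·C(z/37, 2) = z(z − 37)/(2·37), giving z² − 37z − 37·188·187 ≤ 0 and hence z ≤ (1/2)[37 + √(1369 + 4·1300772)] = (1/2)[37 + √5204457] ≈ (1/2)(37 + 2281.3279) = 1159.164.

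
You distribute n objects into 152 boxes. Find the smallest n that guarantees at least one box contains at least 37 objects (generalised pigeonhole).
n = (37 − 1)·152 + 1 = 5473

By the generalised pigeonhole principle, to guarantee some box contains ≥ r objects we need more than (r − 1) · k objects total. Threshold: n = (r − 1) · k + 1. With r = 37 and k = 152: n = 36 · 152 + 1 = 5472 + 1 = 5473. For n = 5472 = 36 · 152, we can put exactly 36 objects in every box, avoiding 37 in any single one — so 5473 is tight.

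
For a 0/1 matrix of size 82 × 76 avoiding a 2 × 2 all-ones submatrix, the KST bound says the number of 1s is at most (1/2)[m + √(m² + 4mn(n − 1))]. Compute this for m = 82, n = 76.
z(82, 76; 2, 2) ≤ (1/2)[82 + √(82² + 4·82·76·75)] = (1/2)[82 + √1876324] = 725.8949

Kővári–Sós–Turán: let r_1, ..., r_82 be the row sums and z = Σ r_i the total number of 1s. Each pair of columns can share at most one row with both entries 1 (else a 2×2 all-ones block appears), so Σ_i C(r_i, 2) ≤ C(76, 2) = 2850. By convexity Σ_i C(r_i, 2) ≥ 82·C(z/82, 2) = z(z − 82)/(2·82), giving z² − 82z − 82·76·75 ≤ 0 and hence z ≤ (1/2)[82 + √(6724 + 4·467400)] = (1/2)[82 + √1876324] ≈ (1/2)(82 + 1369.7898) = 725.8949.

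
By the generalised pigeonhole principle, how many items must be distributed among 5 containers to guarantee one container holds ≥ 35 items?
n = (35 − 1)·5 + 1 = 171

By the generalised pigeonhole principle, to guarantee some box contains ≥ r objects we need more than (r − 1) · k objects total. Threshold: n = (r − 1) · k + 1. With r = 35 and k = 5: n = 34 · 5 + 1 = 170 + 1 = 171. For n = 170 = 34 · 5, we can put exactly 34 objects in every box, avoiding 35 in any single one — so 171 is tight.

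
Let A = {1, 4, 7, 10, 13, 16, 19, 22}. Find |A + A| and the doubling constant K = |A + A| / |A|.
K = |A + A| / |A| = 15/8

Enumerate A + A = {a + b : a, b ∈ A}. With |A| = 8, there are |A|^2 = 64 ordered sum pairs; collecting distinct values, A + A = {2, 5, 8, 11, 14, 17, 20, 23, 26, 29, 32, 35, 38, 41, 44}, so |A + A| = 15. Thus K = 15/8. Here |A + A| = 2|A| − 1 = 15, the minimum possible — so K = 15/8 is minimal, which holds iff A is an arithmetic progression.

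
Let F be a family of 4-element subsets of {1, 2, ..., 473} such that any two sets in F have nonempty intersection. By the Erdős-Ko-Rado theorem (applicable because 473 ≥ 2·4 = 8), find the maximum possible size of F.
max |F| = C(472, 3) = 17414440

Erdős-Ko-Rado (1961): when n ≥ 2k, max |F| = C(n−1, k−1). The bound is attained by the star {A : i ∈ A} for any fixed i ∈ [n]. Here C(473−1, 4−1) = C(472, 3) = 17414440.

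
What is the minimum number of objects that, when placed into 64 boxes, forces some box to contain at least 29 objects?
n = (29 − 1)·64 + 1 = 1793

By the generalised pigeonhole principle, to guarantee some box contains ≥ r objects we need more than (r − 1) · k objects total. Threshold: n = (r − 1) · k + 1. With r = 29 and k = 64: n = 28 · 64 + 1 = 1792 + 1 = 1793. For n = 1792 = 28 · 64, we can put exactly 28 objects in every box, avoiding 29 in any single one — so 1793 is tight.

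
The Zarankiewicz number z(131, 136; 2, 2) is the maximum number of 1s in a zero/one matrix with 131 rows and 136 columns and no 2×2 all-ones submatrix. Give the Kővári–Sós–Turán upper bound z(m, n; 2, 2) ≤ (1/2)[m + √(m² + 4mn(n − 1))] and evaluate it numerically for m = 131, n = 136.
z(131, 136; 2, 2) ≤ (1/2)[131 + √(131² + 4·131·136·135)] = (1/2)[131 + √9637801] = 1617.7404

Kővári–Sós–Turán: let r_1, ..., r_131 be the row sums and z = Σ r_i the total number of 1s. Each pair of columns can share at most one row with both entries 1 (else a 2×2 all-ones block appears), so Σ_i C(r_i, 2) ≤ C(136, 2) = 9180. By convexity Σ_i C(r_i, 2) ≥ 131·C(z/131, 2) = z(z − 131)/(2·131), giving z² − 131z − 131·136·135 ≤ 0 and hence z ≤ (1/2)[131 + √(17161 + 4·2405160)] = (1/2)[131 + √9637801] ≈ (1/2)(131 + 3104.4808) = 1617.7404.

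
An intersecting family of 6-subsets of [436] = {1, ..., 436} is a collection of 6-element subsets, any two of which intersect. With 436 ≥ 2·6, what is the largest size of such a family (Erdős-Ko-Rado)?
max |F| = C(435, 5) = 126837202212

The Erdős-Ko-Rado theorem states: for n ≥ 2k, an intersecting family of k-subsets of an n-element set has size at most C(n − 1, k − 1), with equality for 'star' families {A ⊆ [n] : |A| = k, i ∈ A} (fix an element i). For n = 436, k = 6: C(435, 5) = 126837202212.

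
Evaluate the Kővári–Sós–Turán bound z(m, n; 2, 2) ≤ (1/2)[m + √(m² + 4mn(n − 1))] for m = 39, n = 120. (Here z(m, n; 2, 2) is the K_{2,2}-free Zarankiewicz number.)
z(39, 120; 2, 2) ≤ (1/2)[39 + √(39² + 4·39·120·119)] = (1/2)[39 + √2229201] = 766.0255

Kővári–Sós–Turán: let r_1, ..., r_39 be the row sums and z = Σ r_i the total number of 1s. Each pair of columns can share at most one row with both entries 1 (else a 2×2 all-ones block appears), so Σ_i C(r_i, 2) ≤ C(120, 2) = 7140. By convexity Σ_i C(r_i, 2) ≥ 39·C(z/39, 2) = z(z − 39)/(2·39), giving z² − 39z − 39·120·119 ≤ 0 and hence z ≤ (1/2)[39 + √(1521 + 4·556920)] = (1/2)[39 + √2229201] ≈ (1/2)(39 + 1493.0509) = 766.0255.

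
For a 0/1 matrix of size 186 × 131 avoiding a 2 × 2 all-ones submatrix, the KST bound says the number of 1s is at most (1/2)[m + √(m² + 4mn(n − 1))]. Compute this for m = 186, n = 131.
z(186, 131; 2, 2) ≤ (1/2)[186 + √(186² + 4·186·131·130)] = (1/2)[186 + √12704916] = 1875.1978

Kővári–Sós–Turán: let r_1, ..., r_186 be the row sums and z = Σ r_i the total number of 1s. Each pair of columns can share at most one row with both entries 1 (else a 2×2 all-ones block appears), so Σ_i C(r_i, 2) ≤ C(131, 2) = 8515. By convexity Σ_i C(r_i, 2) ≥ 186·C(z/186, 2) = z(z − 186)/(2·186), giving z² − 186z − 186·131·130 ≤ 0 and hence z ≤ (1/2)[186 + √(34596 + 4·3167580)] = (1/2)[186 + √12704916] ≈ (1/2)(186 + 3564.3956) = 1875.1978.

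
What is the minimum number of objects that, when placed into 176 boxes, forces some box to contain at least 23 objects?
n = (23 − 1)·176 + 1 = 3873

By the generalised pigeonhole principle, to guarantee some box contains ≥ r objects we need more than (r − 1) · k objects total. Threshold: n = (r − 1) · k + 1. With r = 23 and k = 176: n = 22 · 176 + 1 = 3872 + 1 = 3873. For n = 3872 = 22 · 176, we can put exactly 22 objects in every box, avoiding 23 in any single one — so 3873 is tight.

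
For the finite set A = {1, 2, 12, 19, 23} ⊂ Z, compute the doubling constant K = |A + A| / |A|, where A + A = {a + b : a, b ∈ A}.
K = |A + A| / |A| = 14/5

Enumerate A + A = {a + b : a, b ∈ A}. With |A| = 5, there are |A|^2 = 25 ordered sum pairs; collecting distinct values, A + A = {2, 3, 4, 13, 14, 20, 21, 24, 25, 31, 35, 38, 42, 46}, so |A + A| = 14. Thus K = 14/5. For comparison, the minimum possible |A + A| over all 5-element sets is 2·5 − 1 = 9 (so min K = 9/5), attained only by arithmetic progressions.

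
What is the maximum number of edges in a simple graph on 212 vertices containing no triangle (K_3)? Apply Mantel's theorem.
ex(212, K_3) = ⌊212^2/4⌋ = 11236

Mantel (1907): a triangle-free graph on n vertices has at most ⌊n^2/4⌋ edges, with equality for the complete bipartite graph K_{⌊n/2⌋, ⌈n/2⌉}. For n = 212: ⌊212^2/4⌋ = ⌊44944/4⌋ = 11236. The extremal graph is K_{106, 106}, which has 106·106 = 11236 edges.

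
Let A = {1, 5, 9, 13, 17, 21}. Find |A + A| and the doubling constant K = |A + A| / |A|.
K = |A + A| / |A| = 11/6

Enumerate A + A = {a + b : a, b ∈ A}. With |A| = 6, there are |A|^2 = 36 ordered sum pairs; collecting distinct values, A + A = {2, 6, 10, 14, 18, 22, 26, 30, 34, 38, 42}, so |A + A| = 11. Thus K = 11/6. Here |A + A| = 2|A| − 1 = 11, the minimum possible — so K = 11/6 is minimal, which holds iff A is an arithmetic progression.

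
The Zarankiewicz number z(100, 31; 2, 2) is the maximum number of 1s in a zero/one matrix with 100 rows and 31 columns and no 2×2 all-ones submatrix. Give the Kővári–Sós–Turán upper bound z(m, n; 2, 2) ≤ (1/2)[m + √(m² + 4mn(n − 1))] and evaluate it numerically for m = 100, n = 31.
z(100, 31; 2, 2) ≤ (1/2)[100 + √(100² + 4·100·31·30)] = (1/2)[100 + √382000] = 359.0307

Kővári–Sós–Turán: let r_1, ..., r_100 be the row sums and z = Σ r_i the total number of 1s. Each pair of columns can share at most one row with both entries 1 (else a 2×2 all-ones block appears), so Σ_i C(r_i, 2) ≤ C(31, 2) = 465. By convexity Σ_i C(r_i, 2) ≥ 100·C(z/100, 2) = z(z − 100)/(2·100), giving z² − 100z − 100·31·30 ≤ 0 and hence z ≤ (1/2)[100 + √(10000 + 4·93000)] = (1/2)[100 + √382000] ≈ (1/2)(100 + 618.0615) = 359.0307.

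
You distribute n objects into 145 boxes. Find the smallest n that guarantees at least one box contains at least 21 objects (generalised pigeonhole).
n = (21 − 1)·145 + 1 = 2901

By the generalised pigeonhole principle, to guarantee some box contains ≥ r objects we need more than (r − 1) · k objects total. Threshold: n = (r − 1) · k + 1. With r = 21 and k = 145: n = 20 · 145 + 1 = 2900 + 1 = 2901. For n = 2900 = 20 · 145, we can put exactly 20 objects in every box, avoiding 21 in any single one — so 2901 is tight.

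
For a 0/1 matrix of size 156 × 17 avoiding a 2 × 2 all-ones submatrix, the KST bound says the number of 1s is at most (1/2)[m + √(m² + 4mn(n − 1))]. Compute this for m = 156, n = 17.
z(156, 17; 2, 2) ≤ (1/2)[156 + √(156² + 4·156·17·16)] = (1/2)[156 + √194064] = 298.2635

Kővári–Sós–Turán: let r_1, ..., r_156 be the row sums and z = Σ r_i the total number of 1s. Each pair of columns can share at most one row with both entries 1 (else a 2×2 all-ones block appears), so Σ_i C(r_i, 2) ≤ C(17, 2) = 136. By convexity Σ_i C(r_i, 2) ≥ 156·C(z/156, 2) = z(z − 156)/(2·156), giving z² − 156z − 156·17·16 ≤ 0 and hence z ≤ (1/2)[156 + √(24336 + 4·42432)] = (1/2)[156 + √194064] ≈ (1/2)(156 + 440.527) = 298.2635.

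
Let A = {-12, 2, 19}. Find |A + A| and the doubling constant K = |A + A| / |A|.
K = |A + A| / |A| = 6/3 = 2

Enumerate A + A = {a + b : a, b ∈ A}. With |A| = 3, there are |A|^2 = 9 ordered sum pairs; collecting distinct values, A + A = {-24, -10, 4, 7, 21, 38}, so |A + A| = 6. Thus K = 6/3 = 2. For comparison, the minimum possible |A + A| over all 3-element sets is 2·3 − 1 = 5 (so min K = 5/3), attained only by arithmetic progressions.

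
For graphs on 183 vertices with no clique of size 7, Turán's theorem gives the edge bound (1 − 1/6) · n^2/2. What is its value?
Turán density bound = (5/6) · 183^2/2 = 55815/4 ≈ 13953.75

Turán's theorem: ex(n, K_{r+1}) is achieved by the complete r-partite Turán graph T(n, r) with parts as balanced as possible, and is at most (1 − 1/r) · n^2/2. For r = 6, n = 183: the density bound is (5/6) · 33489/2 = 55815/4 ≈ 13953.75. The integer-valued extremum is e(T(183, 6)) = 13953, which is strictly less than the density bound 55815/4 since 6 ∤ 183 (the parts of T(183, 6) cannot all be equal).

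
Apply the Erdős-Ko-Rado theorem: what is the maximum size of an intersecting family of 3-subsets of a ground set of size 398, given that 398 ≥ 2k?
max |F| = C(397, 2) = 78606

The Erdős-Ko-Rado theorem states: for n ≥ 2k, an intersecting family of k-subsets of an n-element set has size at most C(n − 1, k − 1), with equality for 'star' families {A ⊆ [n] : |A| = k, i ∈ A} (fix an element i). For n = 398, k = 3: C(397, 2) = 78606.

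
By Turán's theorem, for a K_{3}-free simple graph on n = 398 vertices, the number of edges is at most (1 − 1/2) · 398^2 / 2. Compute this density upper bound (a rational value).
Turán density bound = (1/2) · 398^2/2 = 39601

Turán's theorem: ex(n, K_{r+1}) is achieved by the complete r-partite Turán graph T(n, r) with parts as balanced as possible, and is at most (1 − 1/r) · n^2/2. For r = 2, n = 398: the density bound is (1/2) · 158404/2 = 39601. Since 2 ∣ 398, the Turán graph T(398, 2) has parts of equal size 199, and its edge count e(T(398, 2)) = 39601 attains the density bound exactly.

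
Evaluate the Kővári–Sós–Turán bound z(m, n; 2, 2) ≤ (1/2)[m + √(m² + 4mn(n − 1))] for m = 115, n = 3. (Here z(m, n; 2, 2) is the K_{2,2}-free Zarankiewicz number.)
z(115, 3; 2, 2) ≤ (1/2)[115 + √(115² + 4·115·3·2)] = (1/2)[115 + √15985] = 120.7159

Kővári–Sós–Turán: let r_1, ..., r_115 be the row sums and z = Σ r_i the total number of 1s. Each pair of columns can share at most one row with both entries 1 (else a 2×2 all-ones block appears), so Σ_i C(r_i, 2) ≤ C(3, 2) = 3. By convexity Σ_i C(r_i, 2) ≥ 115·C(z/115, 2) = z(z − 115)/(2·115), giving z² − 115z − 115·3·2 ≤ 0 and hence z ≤ (1/2)[115 + √(13225 + 4·690)] = (1/2)[115 + √15985] ≈ (1/2)(115 + 126.4318) = 120.7159.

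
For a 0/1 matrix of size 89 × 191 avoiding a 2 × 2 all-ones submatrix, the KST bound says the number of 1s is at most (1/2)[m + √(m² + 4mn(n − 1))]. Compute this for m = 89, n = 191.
z(89, 191; 2, 2) ≤ (1/2)[89 + √(89² + 4·89·191·190)] = (1/2)[89 + √12927161] = 1842.2181

Kővári–Sós–Turán: let r_1, ..., r_89 be the row sums and z = Σ r_i the total number of 1s. Each pair of columns can share at most one row with both entries 1 (else a 2×2 all-ones block appears), so Σ_i C(r_i, 2) ≤ C(191, 2) = 18145. By convexity Σ_i C(r_i, 2) ≥ 89·C(z/89, 2) = z(z − 89)/(2·89), giving z² − 89z − 89·191·190 ≤ 0 and hence z ≤ (1/2)[89 + √(7921 + 4·3229810)] = (1/2)[89 + √12927161] ≈ (1/2)(89 + 3595.4361) = 1842.2181.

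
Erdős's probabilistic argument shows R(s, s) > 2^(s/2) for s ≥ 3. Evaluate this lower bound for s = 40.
2^(40/2) = 1048576; so R(40, 40) > 1048576

Colour each edge of K_n uniformly at random with red/blue. The expected number of monochromatic K_40 is C(n, 40) · 2 · 2^(−C(40,2)). If C(n, 40) · 2^(1 − C(40,2)) < 1, then with positive probability no monochromatic K_40 exists, so R(40, 40) > n. The standard estimate C(n, 40) ≤ n^40/40! shows this inequality holds whenever n ≤ 2^(40/2) (since 40! · 2^(C(40,2) − 1) > 2^(40^2/2) ≥ n^40). Hence R(40, 40) > 2^(40/2) = 1048576.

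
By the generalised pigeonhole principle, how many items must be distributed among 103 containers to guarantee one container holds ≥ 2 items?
n = (2 − 1)·103 + 1 = 104

By the generalised pigeonhole principle, to guarantee some box contains ≥ r objects we need more than (r − 1) · k objects total. Threshold: n = (r − 1) · k + 1. With r = 2 and k = 103: n = 1 · 103 + 1 = 103 + 1 = 104. For n = 103 = 1 · 103, we can put exactly 1 objects in every box, avoiding 2 in any single one — so 104 is tight.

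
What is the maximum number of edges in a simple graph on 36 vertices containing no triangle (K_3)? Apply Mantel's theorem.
ex(36, K_3) = ⌊36^2/4⌋ = 324

Mantel (1907): a triangle-free graph on n vertices has at most ⌊n^2/4⌋ edges, with equality for the complete bipartite graph K_{⌊n/2⌋, ⌈n/2⌉}. For n = 36: ⌊36^2/4⌋ = ⌊1296/4⌋ = 324. The extremal graph is K_{18, 18}, which has 18·18 = 324 edges.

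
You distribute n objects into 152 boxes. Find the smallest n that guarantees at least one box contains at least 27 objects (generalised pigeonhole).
n = (27 − 1)·152 + 1 = 3953

By the generalised pigeonhole principle, to guarantee some box contains ≥ r objects we need more than (r − 1) · k objects total. Threshold: n = (r − 1) · k + 1. With r = 27 and k = 152: n = 26 · 152 + 1 = 3952 + 1 = 3953. For n = 3952 = 26 · 152, we can put exactly 26 objects in every box, avoiding 27 in any single one — so 3953 is tight.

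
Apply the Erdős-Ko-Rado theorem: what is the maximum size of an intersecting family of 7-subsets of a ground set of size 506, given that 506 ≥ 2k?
max |F| = C(505, 6) = 22359848185500

The Erdős-Ko-Rado theorem states: for n ≥ 2k, an intersecting family of k-subsets of an n-element set has size at most C(n − 1, k − 1), with equality for 'star' families {A ⊆ [n] : |A| = k, i ∈ A} (fix an element i). For n = 506, k = 7: C(505, 6) = 22359848185500.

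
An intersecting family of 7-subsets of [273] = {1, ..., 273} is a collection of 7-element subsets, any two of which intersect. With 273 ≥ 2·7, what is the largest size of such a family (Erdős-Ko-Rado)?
max |F| = C(272, 6) = 532068806088

Erdős-Ko-Rado (1961): when n ≥ 2k, max |F| = C(n−1, k−1). The bound is attained by the star {A : i ∈ A} for any fixed i ∈ [n]. Here C(273−1, 7−1) = C(272, 6) = 532068806088.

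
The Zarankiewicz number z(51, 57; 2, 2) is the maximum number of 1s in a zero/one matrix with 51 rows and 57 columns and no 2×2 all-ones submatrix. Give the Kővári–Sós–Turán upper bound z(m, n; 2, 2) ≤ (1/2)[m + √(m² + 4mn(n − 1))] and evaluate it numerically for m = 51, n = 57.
z(51, 57; 2, 2) ≤ (1/2)[51 + √(51² + 4·51·57·56)] = (1/2)[51 + √653769] = 429.7799

Kővári–Sós–Turán: let r_1, ..., r_51 be the row sums and z = Σ r_i the total number of 1s. Each pair of columns can share at most one row with both entries 1 (else a 2×2 all-ones block appears), so Σ_i C(r_i, 2) ≤ C(57, 2) = 1596. By convexity Σ_i C(r_i, 2) ≥ 51·C(z/51, 2) = z(z − 51)/(2·51), giving z² − 51z − 51·57·56 ≤ 0 and hence z ≤ (1/2)[51 + √(2601 + 4·162792)] = (1/2)[51 + √653769] ≈ (1/2)(51 + 808.5598) = 429.7799.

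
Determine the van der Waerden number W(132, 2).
W(132, 2) = 132 + 1 = 133

A 2-term AP is any pair of integers, so a monochromatic 2-AP exists iff some colour is used at least twice. With 132 colours, the colouring i ↦ i on {1, ..., 132} uses each colour once, avoiding any monochromatic pair, so W(132, 2) > 132. For {1, ..., 133}, pigeonhole forces two integers of the same colour, which form a monochromatic 2-AP. Hence W(132, 2) = 133.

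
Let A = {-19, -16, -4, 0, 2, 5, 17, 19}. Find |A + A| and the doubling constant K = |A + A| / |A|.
K = |A + A| / |A| = 31/8

Enumerate A + A = {a + b : a, b ∈ A}. With |A| = 8, there are |A|^2 = 64 ordered sum pairs; collecting distinct values, A + A = {-38, -35, -32, -23, -20, -19, -17, -16, -14, -11, -8, -4, -2, 0, 1, 2, 3, 4, 5, 7, 10, 13, 15, 17, 19, 21, 22, 24, 34, 36, 38}, so |A + A| = 31. Thus K = 31/8. For comparison, the minimum possible |A + A| over all 8-element sets is 2·8 − 1 = 15 (so min K = 15/8), attained only by arithmetic progressions.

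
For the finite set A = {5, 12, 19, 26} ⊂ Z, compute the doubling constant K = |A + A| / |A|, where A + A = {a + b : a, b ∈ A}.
K = |A + A| / |A| = 7/4

Enumerate A + A = {a + b : a, b ∈ A}. With |A| = 4, there are |A|^2 = 16 ordered sum pairs; collecting distinct values, A + A = {10, 17, 24, 31, 38, 45, 52}, so |A + A| = 7. Thus K = 7/4. Here |A + A| = 2|A| − 1 = 7, the minimum possible — so K = 7/4 is minimal, which holds iff A is an arithmetic progression.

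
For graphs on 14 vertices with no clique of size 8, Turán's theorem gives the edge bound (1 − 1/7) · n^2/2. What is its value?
Turán density bound = (6/7) · 14^2/2 = 84

Turán's theorem: ex(n, K_{r+1}) is achieved by the complete r-partite Turán graph T(n, r) with parts as balanced as possible, and is at most (1 − 1/r) · n^2/2. For r = 7, n = 14: the density bound is (6/7) · 196/2 = 84. Since 7 ∣ 14, the Turán graph T(14, 7) has parts of equal size 2, and its edge count e(T(14, 7)) = 84 attains the density bound exactly.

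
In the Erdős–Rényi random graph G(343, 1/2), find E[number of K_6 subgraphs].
E[# K_6] = C(343, 6) · (1/2)^C(6, 2) = 2164399496259 / 2^15 ≈ 66052230.720795

For each 6-subset S of vertices (there are C(343, 6) = 2164399496259 such S), let X_S = 1 if S induces a K_6 (all C(6, 2) = 15 edges present). Then P(X_S = 1) = (1/2)^15 = 1/32768. By linearity of expectation, E[# K_6] = C(343, 6) · (1/2)^15 = 2164399496259 / 32768 ≈ 66052230.720795.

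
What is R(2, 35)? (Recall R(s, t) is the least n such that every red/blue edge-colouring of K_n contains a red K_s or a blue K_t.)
R(2, 35) = 35

R(2, k) = k for all k ≥ 2: in a 2-colouring of K_k, either some edge is red (a red K_2) or all edges are blue (a blue K_k). And K_{34} coloured all-blue has no blue K_35, so R(2, 35) > 34. Hence R(2, 35) = 35.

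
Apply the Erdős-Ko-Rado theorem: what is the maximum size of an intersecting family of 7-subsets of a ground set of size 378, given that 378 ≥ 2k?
max |F| = C(377, 6) = 3831345703900

The Erdős-Ko-Rado theorem states: for n ≥ 2k, an intersecting family of k-subsets of an n-element set has size at most C(n − 1, k − 1), with equality for 'star' families {A ⊆ [n] : |A| = k, i ∈ A} (fix an element i). For n = 378, k = 7: C(377, 6) = 3831345703900.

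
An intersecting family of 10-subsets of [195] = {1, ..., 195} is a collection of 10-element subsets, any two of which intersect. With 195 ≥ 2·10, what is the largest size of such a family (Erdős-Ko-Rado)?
max |F| = C(194, 9) = 888501994734288

The Erdős-Ko-Rado theorem states: for n ≥ 2k, an intersecting family of k-subsets of an n-element set has size at most C(n − 1, k − 1), with equality for 'star' families {A ⊆ [n] : |A| = k, i ∈ A} (fix an element i). For n = 195, k = 10: C(194, 9) = 888501994734288.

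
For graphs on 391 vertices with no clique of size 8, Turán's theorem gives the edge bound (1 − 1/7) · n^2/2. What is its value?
Turán density bound = (6/7) · 391^2/2 = 458643/7 ≈ 65520.4286

Turán's theorem: ex(n, K_{r+1}) is achieved by the complete r-partite Turán graph T(n, r) with parts as balanced as possible, and is at most (1 − 1/r) · n^2/2. For r = 7, n = 391: the density bound is (6/7) · 152881/2 = 458643/7 ≈ 65520.4286. The integer-valued extremum is e(T(391, 7)) = 65520, which is strictly less than the density bound 458643/7 since 7 ∤ 391 (the parts of T(391, 7) cannot all be equal).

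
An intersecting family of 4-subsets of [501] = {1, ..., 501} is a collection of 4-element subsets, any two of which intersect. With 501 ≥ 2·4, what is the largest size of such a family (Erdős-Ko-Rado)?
max |F| = C(500, 3) = 20708500

Erdős-Ko-Rado (1961): when n ≥ 2k, max |F| = C(n−1, k−1). The bound is attained by the star {A : i ∈ A} for any fixed i ∈ [n]. Here C(501−1, 4−1) = C(500, 3) = 20708500.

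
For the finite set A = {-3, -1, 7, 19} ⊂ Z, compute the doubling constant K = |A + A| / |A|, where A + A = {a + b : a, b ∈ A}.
K = |A + A| / |A| = 10/4 = 5/2

Enumerate A + A = {a + b : a, b ∈ A}. With |A| = 4, there are |A|^2 = 16 ordered sum pairs; collecting distinct values, A + A = {-6, -4, -2, 4, 6, 14, 16, 18, 26, 38}, so |A + A| = 10. Thus K = 10/4 = 5/2. For comparison, the minimum possible |A + A| over all 4-element sets is 2·4 − 1 = 7 (so min K = 7/4), attained only by arithmetic progressions.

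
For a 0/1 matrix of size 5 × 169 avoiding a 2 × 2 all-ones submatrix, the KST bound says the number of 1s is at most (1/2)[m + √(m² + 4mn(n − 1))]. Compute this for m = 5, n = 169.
z(5, 169; 2, 2) ≤ (1/2)[5 + √(5² + 4·5·169·168)] = (1/2)[5 + √567865] = 379.2841

Kővári–Sós–Turán: let r_1, ..., r_5 be the row sums and z = Σ r_i the total number of 1s. Each pair of columns can share at most one row with both entries 1 (else a 2×2 all-ones block appears), so Σ_i C(r_i, 2) ≤ C(169, 2) = 14196. By convexity Σ_i C(r_i, 2) ≥ 5·C(z/5, 2) = z(z − 5)/(2·5), giving z² − 5z − 5·169·168 ≤ 0 and hence z ≤ (1/2)[5 + √(25 + 4·141960)] = (1/2)[5 + √567865] ≈ (1/2)(5 + 753.5682) = 379.2841.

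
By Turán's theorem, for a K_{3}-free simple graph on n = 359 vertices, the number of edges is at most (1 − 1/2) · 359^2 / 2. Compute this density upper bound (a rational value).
Turán density bound = (1/2) · 359^2/2 = 128881/4 ≈ 32220.25

Turán's theorem: ex(n, K_{r+1}) is achieved by the complete r-partite Turán graph T(n, r) with parts as balanced as possible, and is at most (1 − 1/r) · n^2/2. For r = 2, n = 359: the density bound is (1/2) · 128881/2 = 128881/4 ≈ 32220.25. The integer-valued extremum is e(T(359, 2)) = 32220, which is strictly less than the density bound 128881/4 since 2 ∤ 359 (the parts of T(359, 2) cannot all be equal).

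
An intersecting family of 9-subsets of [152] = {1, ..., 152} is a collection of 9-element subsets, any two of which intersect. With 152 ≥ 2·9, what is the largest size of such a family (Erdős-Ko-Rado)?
max |F| = C(151, 8) = 5551321138650

The Erdős-Ko-Rado theorem states: for n ≥ 2k, an intersecting family of k-subsets of an n-element set has size at most C(n − 1, k − 1), with equality for 'star' families {A ⊆ [n] : |A| = k, i ∈ A} (fix an element i). For n = 152, k = 9: C(151, 8) = 5551321138650.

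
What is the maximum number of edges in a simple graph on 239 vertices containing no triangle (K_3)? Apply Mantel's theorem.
ex(239, K_3) = ⌊239^2/4⌋ = 14280

Mantel (1907): a triangle-free graph on n vertices has at most ⌊n^2/4⌋ edges, with equality for the complete bipartite graph K_{⌊n/2⌋, ⌈n/2⌉}. For n = 239: ⌊239^2/4⌋ = ⌊57121/4⌋ = 14280. The extremal graph is K_{119, 120}, which has 119·120 = 14280 edges.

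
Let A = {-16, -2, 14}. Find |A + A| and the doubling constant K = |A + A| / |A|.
K = |A + A| / |A| = 6/3 = 2

Enumerate A + A = {a + b : a, b ∈ A}. With |A| = 3, there are |A|^2 = 9 ordered sum pairs; collecting distinct values, A + A = {-32, -18, -4, -2, 12, 28}, so |A + A| = 6. Thus K = 6/3 = 2. For comparison, the minimum possible |A + A| over all 3-element sets is 2·3 − 1 = 5 (so min K = 5/3), attained only by arithmetic progressions.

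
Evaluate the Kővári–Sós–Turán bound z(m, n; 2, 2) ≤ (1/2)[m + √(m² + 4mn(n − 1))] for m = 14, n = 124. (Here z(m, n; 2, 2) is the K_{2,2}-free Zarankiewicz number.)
z(14, 124; 2, 2) ≤ (1/2)[14 + √(14² + 4·14·124·123)] = (1/2)[14 + √854308] = 469.1439

Kővári–Sós–Turán: let r_1, ..., r_14 be the row sums and z = Σ r_i the total number of 1s. Each pair of columns can share at most one row with both entries 1 (else a 2×2 all-ones block appears), so Σ_i C(r_i, 2) ≤ C(124, 2) = 7626. By convexity Σ_i C(r_i, 2) ≥ 14·C(z/14, 2) = z(z − 14)/(2·14), giving z² − 14z − 14·124·123 ≤ 0 and hence z ≤ (1/2)[14 + √(196 + 4·213528)] = (1/2)[14 + √854308] ≈ (1/2)(14 + 924.2878) = 469.1439.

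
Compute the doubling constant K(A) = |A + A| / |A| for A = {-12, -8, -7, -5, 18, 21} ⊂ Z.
K = |A + A| / |A| = 20/6 = 10/3

Enumerate A + A = {a + b : a, b ∈ A}. With |A| = 6, there are |A|^2 = 36 ordered sum pairs; collecting distinct values, A + A = {-24, -20, -19, -17, -16, -15, -14, -13, -12, -10, 6, 9, 10, 11, 13, 14, 16, 36, 39, 42}, so |A + A| = 20. Thus K = 20/6 = 10/3. For comparison, the minimum possible |A + A| over all 6-element sets is 2·6 − 1 = 11 (so min K = 11/6), attained only by arithmetic progressions.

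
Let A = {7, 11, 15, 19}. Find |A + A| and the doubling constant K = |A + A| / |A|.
K = |A + A| / |A| = 7/4

Enumerate A + A = {a + b : a, b ∈ A}. With |A| = 4, there are |A|^2 = 16 ordered sum pairs; collecting distinct values, A + A = {14, 18, 22, 26, 30, 34, 38}, so |A + A| = 7. Thus K = 7/4. Here |A + A| = 2|A| − 1 = 7, the minimum possible — so K = 7/4 is minimal, which holds iff A is an arithmetic progression.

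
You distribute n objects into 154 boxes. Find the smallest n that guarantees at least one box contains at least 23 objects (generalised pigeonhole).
n = (23 − 1)·154 + 1 = 3389

By the generalised pigeonhole principle, to guarantee some box contains ≥ r objects we need more than (r − 1) · k objects total. Threshold: n = (r − 1) · k + 1. With r = 23 and k = 154: n = 22 · 154 + 1 = 3388 + 1 = 3389. For n = 3388 = 22 · 154, we can put exactly 22 objects in every box, avoiding 23 in any single one — so 3389 is tight.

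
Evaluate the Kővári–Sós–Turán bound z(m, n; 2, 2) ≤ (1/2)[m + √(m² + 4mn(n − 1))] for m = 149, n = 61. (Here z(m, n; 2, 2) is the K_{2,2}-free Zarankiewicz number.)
z(149, 61; 2, 2) ≤ (1/2)[149 + √(149² + 4·149·61·60)] = (1/2)[149 + √2203561] = 816.7198

Kővári–Sós–Turán: let r_1, ..., r_149 be the row sums and z = Σ r_i the total number of 1s. Each pair of columns can share at most one row with both entries 1 (else a 2×2 all-ones block appears), so Σ_i C(r_i, 2) ≤ C(61, 2) = 1830. By convexity Σ_i C(r_i, 2) ≥ 149·C(z/149, 2) = z(z − 149)/(2·149), giving z² − 149z − 149·61·60 ≤ 0 and hence z ≤ (1/2)[149 + √(22201 + 4·545340)] = (1/2)[149 + √2203561] ≈ (1/2)(149 + 1484.4396) = 816.7198.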